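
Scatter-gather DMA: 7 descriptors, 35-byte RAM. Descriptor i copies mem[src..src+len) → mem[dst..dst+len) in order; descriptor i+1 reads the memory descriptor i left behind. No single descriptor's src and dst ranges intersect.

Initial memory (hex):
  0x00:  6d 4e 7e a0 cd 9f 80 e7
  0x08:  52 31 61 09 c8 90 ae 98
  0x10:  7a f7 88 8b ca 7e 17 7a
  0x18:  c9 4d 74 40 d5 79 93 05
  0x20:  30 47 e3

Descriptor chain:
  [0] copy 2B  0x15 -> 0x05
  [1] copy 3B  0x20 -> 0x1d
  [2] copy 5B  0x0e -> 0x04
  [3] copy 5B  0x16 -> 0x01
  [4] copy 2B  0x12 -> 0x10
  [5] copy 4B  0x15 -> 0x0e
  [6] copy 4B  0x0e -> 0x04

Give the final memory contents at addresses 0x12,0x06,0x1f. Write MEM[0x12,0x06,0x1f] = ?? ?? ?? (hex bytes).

MEM[0x12,0x06,0x1f] = 88 7a e3

#0 dst[0x05+2] := {0x7e,0x17}
#1 dst[0x1d+3] := {0x30,0x47,0xe3}
#2 dst[0x04+5] := {0xae,0x98,0x7a,0xf7,0x88}
#3 dst[0x01+5] := {0x17,0x7a,0xc9,0x4d,0x74}
#4 dst[0x10+2] := {0x88,0x8b}
#5 dst[0x0e+4] := {0x7e,0x17,0x7a,0xc9}
#6 dst[0x04+4] := {0x7e,0x17,0x7a,0xc9}
query mem[0x12]=0x88, mem[0x06]=0x7a, mem[0x1f]=0xe3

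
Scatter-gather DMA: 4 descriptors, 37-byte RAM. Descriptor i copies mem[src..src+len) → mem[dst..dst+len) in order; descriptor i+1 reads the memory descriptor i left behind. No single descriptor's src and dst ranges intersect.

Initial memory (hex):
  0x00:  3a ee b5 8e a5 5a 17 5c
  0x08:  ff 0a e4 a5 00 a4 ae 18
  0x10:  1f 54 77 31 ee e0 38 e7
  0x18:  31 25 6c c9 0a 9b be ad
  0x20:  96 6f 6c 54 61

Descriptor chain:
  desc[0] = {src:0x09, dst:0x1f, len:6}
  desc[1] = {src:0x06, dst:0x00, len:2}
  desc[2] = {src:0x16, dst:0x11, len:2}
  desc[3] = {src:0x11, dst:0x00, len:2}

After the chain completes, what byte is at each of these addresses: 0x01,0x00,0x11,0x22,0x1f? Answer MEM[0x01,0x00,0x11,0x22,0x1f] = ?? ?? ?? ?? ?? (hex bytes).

MEM[0x01,0x00,0x11,0x22,0x1f] = e7 38 38 00 0a

D0: mem[0x1f..0x24] <- [0a e4 a5 00 a4 ae]
D1: mem[0x00..0x01] <- [17 5c]
D2: mem[0x11..0x12] <- [38 e7]
D3: mem[0x00..0x01] <- [38 e7]
query mem[0x01]=0xe7, mem[0x00]=0x38, mem[0x11]=0x38, mem[0x22]=0x00, mem[0x1f]=0x0a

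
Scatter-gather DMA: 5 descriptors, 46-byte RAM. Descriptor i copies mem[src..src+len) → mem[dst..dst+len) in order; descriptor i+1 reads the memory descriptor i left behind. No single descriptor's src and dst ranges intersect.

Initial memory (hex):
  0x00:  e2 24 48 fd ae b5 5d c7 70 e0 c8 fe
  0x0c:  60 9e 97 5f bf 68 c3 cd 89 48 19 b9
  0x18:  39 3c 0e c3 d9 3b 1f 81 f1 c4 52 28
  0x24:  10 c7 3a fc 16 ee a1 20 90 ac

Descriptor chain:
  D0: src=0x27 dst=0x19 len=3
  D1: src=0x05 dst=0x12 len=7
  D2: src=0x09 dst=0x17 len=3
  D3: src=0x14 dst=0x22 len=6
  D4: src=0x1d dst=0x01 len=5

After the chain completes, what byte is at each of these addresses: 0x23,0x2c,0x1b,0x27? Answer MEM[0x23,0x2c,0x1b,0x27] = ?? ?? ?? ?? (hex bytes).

MEM[0x23,0x2c,0x1b,0x27] = 70 90 ee fe

[0] 0x27->0x19 len=3 : fc 16 ee
[1] 0x05->0x12 len=7 : b5 5d c7 70 e0 c8 fe
[2] 0x09->0x17 len=3 : e0 c8 fe
[3] 0x14->0x22 len=6 : c7 70 e0 e0 c8 fe
[4] 0x1d->0x01 len=5 : 3b 1f 81 f1 c4
query mem[0x23]=0x70, mem[0x2c]=0x90, mem[0x1b]=0xee, mem[0x27]=0xfe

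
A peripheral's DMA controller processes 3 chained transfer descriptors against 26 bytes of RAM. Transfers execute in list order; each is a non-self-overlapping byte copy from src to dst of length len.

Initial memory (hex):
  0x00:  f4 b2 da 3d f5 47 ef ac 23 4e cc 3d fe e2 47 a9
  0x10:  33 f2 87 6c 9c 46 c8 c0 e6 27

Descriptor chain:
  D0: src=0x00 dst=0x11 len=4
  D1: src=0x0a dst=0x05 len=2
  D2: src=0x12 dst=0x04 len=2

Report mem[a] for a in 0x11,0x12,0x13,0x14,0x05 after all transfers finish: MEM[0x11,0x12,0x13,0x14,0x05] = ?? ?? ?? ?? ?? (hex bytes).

#0 dst[0x11+4] := {0xf4,0xb2,0xda,0x3d}
#1 dst[0x05+2] := {0xcc,0x3d}
#2 dst[0x04+2] := {0xb2,0xda}
query mem[0x11]=0xf4, mem[0x12]=0xb2, mem[0x13]=0xda, mem[0x14]=0x3d, mem[0x05]=0xda

MEM[0x11,0x12,0x13,0x14,0x05] = f4 b2 da 3d da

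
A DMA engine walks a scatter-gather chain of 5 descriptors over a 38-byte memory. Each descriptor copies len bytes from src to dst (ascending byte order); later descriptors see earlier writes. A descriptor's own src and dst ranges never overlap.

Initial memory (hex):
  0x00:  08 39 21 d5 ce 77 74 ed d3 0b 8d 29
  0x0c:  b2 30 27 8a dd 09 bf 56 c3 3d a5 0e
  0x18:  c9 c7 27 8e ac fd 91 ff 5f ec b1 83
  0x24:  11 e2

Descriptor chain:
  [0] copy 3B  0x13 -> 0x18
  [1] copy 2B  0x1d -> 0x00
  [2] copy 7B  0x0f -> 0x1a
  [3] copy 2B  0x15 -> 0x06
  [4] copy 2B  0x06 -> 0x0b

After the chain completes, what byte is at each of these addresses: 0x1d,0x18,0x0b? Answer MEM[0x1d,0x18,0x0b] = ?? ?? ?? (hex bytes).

MEM[0x1d,0x18,0x0b] = bf 56 3d

  after D0: wrote 3B at 0x18 = 56c33d
  after D1: wrote 2B at 0x00 = fd91
  after D2: wrote 7B at 0x1a = 8add09bf56c33d
  after D3: wrote 2B at 0x06 = 3da5
  after D4: wrote 2B at 0x0b = 3da5
query mem[0x1d]=0xbf, mem[0x18]=0x56, mem[0x0b]=0x3d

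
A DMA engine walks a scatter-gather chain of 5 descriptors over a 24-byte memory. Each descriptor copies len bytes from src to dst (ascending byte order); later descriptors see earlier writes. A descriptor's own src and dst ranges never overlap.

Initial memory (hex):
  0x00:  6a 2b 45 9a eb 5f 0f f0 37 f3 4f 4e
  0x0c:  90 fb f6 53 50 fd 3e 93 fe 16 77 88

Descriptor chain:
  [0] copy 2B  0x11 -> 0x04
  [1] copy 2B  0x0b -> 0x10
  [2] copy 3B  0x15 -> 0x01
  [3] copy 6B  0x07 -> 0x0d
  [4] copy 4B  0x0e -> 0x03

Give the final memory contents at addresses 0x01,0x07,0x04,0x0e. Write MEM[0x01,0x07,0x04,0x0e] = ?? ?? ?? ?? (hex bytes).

MEM[0x01,0x07,0x04,0x0e] = 16 f0 f3 37

#0 dst[0x04+2] := {0xfd,0x3e}
#1 dst[0x10+2] := {0x4e,0x90}
#2 dst[0x01+3] := {0x16,0x77,0x88}
#3 dst[0x0d+6] := {0xf0,0x37,0xf3,0x4f,0x4e,0x90}
#4 dst[0x03+4] := {0x37,0xf3,0x4f,0x4e}
query mem[0x01]=0x16, mem[0x07]=0xf0, mem[0x04]=0xf3, mem[0x0e]=0x37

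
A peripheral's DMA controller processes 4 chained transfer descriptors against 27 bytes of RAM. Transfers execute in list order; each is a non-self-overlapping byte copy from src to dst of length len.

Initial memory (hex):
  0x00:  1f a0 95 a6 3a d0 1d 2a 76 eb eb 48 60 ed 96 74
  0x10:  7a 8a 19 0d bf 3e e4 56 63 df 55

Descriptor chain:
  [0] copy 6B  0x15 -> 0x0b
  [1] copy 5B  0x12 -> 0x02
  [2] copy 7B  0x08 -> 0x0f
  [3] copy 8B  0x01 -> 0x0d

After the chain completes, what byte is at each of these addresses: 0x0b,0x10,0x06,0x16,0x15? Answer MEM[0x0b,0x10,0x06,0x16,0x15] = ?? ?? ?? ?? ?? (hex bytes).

MEM[0x0b,0x10,0x06,0x16,0x15] = 3e bf e4 e4 63

#0 dst[0x0b+6] := {0x3e,0xe4,0x56,0x63,0xdf,0x55}
#1 dst[0x02+5] := {0x19,0x0d,0xbf,0x3e,0xe4}
#2 dst[0x0f+7] := {0x76,0xeb,0xeb,0x3e,0xe4,0x56,0x63}
#3 dst[0x0d+8] := {0xa0,0x19,0x0d,0xbf,0x3e,0xe4,0x2a,0x76}
query mem[0x0b]=0x3e, mem[0x10]=0xbf, mem[0x06]=0xe4, mem[0x16]=0xe4, mem[0x15]=0x63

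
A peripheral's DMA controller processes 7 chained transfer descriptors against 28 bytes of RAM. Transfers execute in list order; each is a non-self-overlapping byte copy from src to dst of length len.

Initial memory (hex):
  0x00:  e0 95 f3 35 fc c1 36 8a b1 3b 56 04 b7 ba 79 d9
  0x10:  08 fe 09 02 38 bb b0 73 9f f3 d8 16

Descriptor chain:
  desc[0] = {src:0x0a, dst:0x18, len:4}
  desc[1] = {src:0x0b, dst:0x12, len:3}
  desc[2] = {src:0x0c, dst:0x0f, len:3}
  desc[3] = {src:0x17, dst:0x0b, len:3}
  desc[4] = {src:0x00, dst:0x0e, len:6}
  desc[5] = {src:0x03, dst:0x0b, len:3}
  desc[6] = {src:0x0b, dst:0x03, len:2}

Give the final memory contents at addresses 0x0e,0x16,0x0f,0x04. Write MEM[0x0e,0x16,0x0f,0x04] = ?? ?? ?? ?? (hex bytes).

MEM[0x0e,0x16,0x0f,0x04] = e0 b0 95 fc

[0] 0x0a->0x18 len=4 : 56 04 b7 ba
[1] 0x0b->0x12 len=3 : 04 b7 ba
[2] 0x0c->0x0f len=3 : b7 ba 79
[3] 0x17->0x0b len=3 : 73 56 04
[4] 0x00->0x0e len=6 : e0 95 f3 35 fc c1
[5] 0x03->0x0b len=3 : 35 fc c1
[6] 0x0b->0x03 len=2 : 35 fc
query mem[0x0e]=0xe0, mem[0x16]=0xb0, mem[0x0f]=0x95, mem[0x04]=0xfc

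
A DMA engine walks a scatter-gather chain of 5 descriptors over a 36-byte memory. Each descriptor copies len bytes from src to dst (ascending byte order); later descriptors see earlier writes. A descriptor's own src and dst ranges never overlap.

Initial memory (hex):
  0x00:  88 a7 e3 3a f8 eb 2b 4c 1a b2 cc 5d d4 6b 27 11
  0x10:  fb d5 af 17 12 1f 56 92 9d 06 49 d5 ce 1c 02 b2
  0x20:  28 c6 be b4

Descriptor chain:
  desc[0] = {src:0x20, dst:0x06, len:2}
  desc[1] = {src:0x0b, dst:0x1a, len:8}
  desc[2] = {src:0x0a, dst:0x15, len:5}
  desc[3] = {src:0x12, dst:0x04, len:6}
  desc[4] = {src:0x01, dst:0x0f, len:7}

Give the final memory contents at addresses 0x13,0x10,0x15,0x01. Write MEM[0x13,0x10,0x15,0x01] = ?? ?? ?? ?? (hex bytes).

[0] 0x20->0x06 len=2 : 28 c6
[1] 0x0b->0x1a len=8 : 5d d4 6b 27 11 fb d5 af
[2] 0x0a->0x15 len=5 : cc 5d d4 6b 27
[3] 0x12->0x04 len=6 : af 17 12 cc 5d d4
[4] 0x01->0x0f len=7 : a7 e3 3a af 17 12 cc
query mem[0x13]=0x17, mem[0x10]=0xe3, mem[0x15]=0xcc, mem[0x01]=0xa7

MEM[0x13,0x10,0x15,0x01] = 17 e3 cc a7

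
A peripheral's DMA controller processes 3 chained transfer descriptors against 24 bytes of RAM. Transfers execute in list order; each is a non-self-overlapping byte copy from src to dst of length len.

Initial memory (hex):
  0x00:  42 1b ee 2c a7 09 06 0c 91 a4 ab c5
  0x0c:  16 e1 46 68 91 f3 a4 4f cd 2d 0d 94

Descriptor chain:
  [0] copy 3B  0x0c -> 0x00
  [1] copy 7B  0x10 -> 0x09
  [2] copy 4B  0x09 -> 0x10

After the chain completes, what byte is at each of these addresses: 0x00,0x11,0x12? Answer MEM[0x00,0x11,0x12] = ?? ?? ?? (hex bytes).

[0] 0x0c->0x00 len=3 : 16 e1 46
[1] 0x10->0x09 len=7 : 91 f3 a4 4f cd 2d 0d
[2] 0x09->0x10 len=4 : 91 f3 a4 4f
query mem[0x00]=0x16, mem[0x11]=0xf3, mem[0x12]=0xa4

MEM[0x00,0x11,0x12] = 16 f3 a4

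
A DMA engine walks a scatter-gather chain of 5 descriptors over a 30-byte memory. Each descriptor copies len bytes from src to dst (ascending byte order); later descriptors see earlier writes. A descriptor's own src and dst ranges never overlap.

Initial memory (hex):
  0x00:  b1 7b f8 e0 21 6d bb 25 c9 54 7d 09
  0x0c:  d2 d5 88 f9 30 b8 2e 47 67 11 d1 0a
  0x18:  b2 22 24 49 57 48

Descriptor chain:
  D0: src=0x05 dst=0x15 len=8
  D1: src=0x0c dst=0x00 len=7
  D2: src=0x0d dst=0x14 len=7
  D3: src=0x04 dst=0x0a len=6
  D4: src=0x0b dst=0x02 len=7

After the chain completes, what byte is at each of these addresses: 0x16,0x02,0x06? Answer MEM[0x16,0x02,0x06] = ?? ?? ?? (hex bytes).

  after D0: wrote 8B at 0x15 = 6dbb25c9547d09d2
  after D1: wrote 7B at 0x00 = d2d588f930b82e
  after D2: wrote 7B at 0x14 = d588f930b82e47
  after D3: wrote 6B at 0x0a = 30b82e25c954
  after D4: wrote 7B at 0x02 = b82e25c95430b8
query mem[0x16]=0xf9, mem[0x02]=0xb8, mem[0x06]=0x54

MEM[0x16,0x02,0x06] = f9 b8 54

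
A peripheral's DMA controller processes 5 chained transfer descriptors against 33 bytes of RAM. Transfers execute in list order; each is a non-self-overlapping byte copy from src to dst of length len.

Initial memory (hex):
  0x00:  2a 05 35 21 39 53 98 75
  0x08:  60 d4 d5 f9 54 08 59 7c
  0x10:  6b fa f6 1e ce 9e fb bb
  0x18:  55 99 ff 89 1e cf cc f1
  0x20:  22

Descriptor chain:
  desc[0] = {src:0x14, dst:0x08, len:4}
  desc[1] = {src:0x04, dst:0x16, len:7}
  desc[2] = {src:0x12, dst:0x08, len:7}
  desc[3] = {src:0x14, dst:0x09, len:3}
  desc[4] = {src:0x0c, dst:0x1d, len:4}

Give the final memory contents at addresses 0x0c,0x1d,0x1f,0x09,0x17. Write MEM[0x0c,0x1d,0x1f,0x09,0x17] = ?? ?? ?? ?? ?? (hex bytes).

MEM[0x0c,0x1d,0x1f,0x09,0x17] = 39 39 98 ce 53

  after D0: wrote 4B at 0x08 = ce9efbbb
  after D1: wrote 7B at 0x16 = 39539875ce9efb
  after D2: wrote 7B at 0x08 = f61ece9e395398
  after D3: wrote 3B at 0x09 = ce9e39
  after D4: wrote 4B at 0x1d = 3953987c
query mem[0x0c]=0x39, mem[0x1d]=0x39, mem[0x1f]=0x98, mem[0x09]=0xce, mem[0x17]=0x53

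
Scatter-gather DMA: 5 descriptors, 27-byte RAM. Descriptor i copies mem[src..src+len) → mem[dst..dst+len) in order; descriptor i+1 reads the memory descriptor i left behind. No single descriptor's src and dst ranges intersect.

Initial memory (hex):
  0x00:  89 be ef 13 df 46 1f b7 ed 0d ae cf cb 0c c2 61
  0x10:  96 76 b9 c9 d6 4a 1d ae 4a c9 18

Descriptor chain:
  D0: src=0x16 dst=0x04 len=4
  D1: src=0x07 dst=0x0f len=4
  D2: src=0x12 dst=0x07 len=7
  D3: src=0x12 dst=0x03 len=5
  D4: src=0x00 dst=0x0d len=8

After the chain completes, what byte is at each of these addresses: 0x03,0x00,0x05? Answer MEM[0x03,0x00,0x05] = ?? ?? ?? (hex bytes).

MEM[0x03,0x00,0x05] = ae 89 d6

[0] 0x16->0x04 len=4 : 1d ae 4a c9
[1] 0x07->0x0f len=4 : c9 ed 0d ae
[2] 0x12->0x07 len=7 : ae c9 d6 4a 1d ae 4a
[3] 0x12->0x03 len=5 : ae c9 d6 4a 1d
[4] 0x00->0x0d len=8 : 89 be ef ae c9 d6 4a 1d
query mem[0x03]=0xae, mem[0x00]=0x89, mem[0x05]=0xd6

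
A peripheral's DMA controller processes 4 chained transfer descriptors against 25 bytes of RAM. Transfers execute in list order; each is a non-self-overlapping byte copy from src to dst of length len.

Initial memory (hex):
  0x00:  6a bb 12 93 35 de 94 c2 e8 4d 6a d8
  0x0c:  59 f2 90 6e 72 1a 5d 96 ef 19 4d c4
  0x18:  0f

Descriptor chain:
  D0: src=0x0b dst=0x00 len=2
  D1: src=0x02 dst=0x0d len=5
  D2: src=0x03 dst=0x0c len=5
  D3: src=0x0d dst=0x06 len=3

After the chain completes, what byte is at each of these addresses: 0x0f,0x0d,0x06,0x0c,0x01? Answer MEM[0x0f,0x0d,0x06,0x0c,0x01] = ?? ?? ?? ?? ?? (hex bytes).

D0: mem[0x00..0x01] <- [d8 59]
D1: mem[0x0d..0x11] <- [12 93 35 de 94]
D2: mem[0x0c..0x10] <- [93 35 de 94 c2]
D3: mem[0x06..0x08] <- [35 de 94]
query mem[0x0f]=0x94, mem[0x0d]=0x35, mem[0x06]=0x35, mem[0x0c]=0x93, mem[0x01]=0x59

MEM[0x0f,0x0d,0x06,0x0c,0x01] = 94 35 35 93 59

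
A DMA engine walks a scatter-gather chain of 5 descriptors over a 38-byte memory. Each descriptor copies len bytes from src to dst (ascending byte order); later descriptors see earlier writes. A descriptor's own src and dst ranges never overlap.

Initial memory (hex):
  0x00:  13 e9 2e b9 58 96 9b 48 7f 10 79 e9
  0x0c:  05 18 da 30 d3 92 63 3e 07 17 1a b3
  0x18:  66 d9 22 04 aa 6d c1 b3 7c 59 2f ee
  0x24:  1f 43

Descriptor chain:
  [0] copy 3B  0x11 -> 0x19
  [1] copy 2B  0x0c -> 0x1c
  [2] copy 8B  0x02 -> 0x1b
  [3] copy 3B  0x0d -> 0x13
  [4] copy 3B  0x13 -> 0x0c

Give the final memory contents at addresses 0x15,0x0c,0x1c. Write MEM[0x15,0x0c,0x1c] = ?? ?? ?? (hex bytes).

MEM[0x15,0x0c,0x1c] = 30 18 b9

  after D0: wrote 3B at 0x19 = 92633e
  after D1: wrote 2B at 0x1c = 0518
  after D2: wrote 8B at 0x1b = 2eb958969b487f10
  after D3: wrote 3B at 0x13 = 18da30
  after D4: wrote 3B at 0x0c = 18da30
query mem[0x15]=0x30, mem[0x0c]=0x18, mem[0x1c]=0xb9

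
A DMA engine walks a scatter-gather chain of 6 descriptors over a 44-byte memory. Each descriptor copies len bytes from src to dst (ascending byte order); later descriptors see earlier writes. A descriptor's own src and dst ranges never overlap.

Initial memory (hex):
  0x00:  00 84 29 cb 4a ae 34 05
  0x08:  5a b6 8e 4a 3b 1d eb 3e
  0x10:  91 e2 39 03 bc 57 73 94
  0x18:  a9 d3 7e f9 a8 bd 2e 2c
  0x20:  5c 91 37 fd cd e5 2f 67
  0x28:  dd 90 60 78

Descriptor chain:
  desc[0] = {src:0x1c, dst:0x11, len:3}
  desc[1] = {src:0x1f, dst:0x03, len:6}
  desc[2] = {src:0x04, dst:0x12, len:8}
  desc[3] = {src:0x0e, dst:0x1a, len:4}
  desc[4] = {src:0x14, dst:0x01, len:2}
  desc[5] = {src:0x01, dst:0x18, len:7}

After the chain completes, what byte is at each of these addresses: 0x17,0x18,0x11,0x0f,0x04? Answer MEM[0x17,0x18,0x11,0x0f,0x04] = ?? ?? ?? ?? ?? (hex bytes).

MEM[0x17,0x18,0x11,0x0f,0x04] = b6 37 a8 3e 5c

[0] 0x1c->0x11 len=3 : a8 bd 2e
[1] 0x1f->0x03 len=6 : 2c 5c 91 37 fd cd
[2] 0x04->0x12 len=8 : 5c 91 37 fd cd b6 8e 4a
[3] 0x0e->0x1a len=4 : eb 3e 91 a8
[4] 0x14->0x01 len=2 : 37 fd
[5] 0x01->0x18 len=7 : 37 fd 2c 5c 91 37 fd
query mem[0x17]=0xb6, mem[0x18]=0x37, mem[0x11]=0xa8, mem[0x0f]=0x3e, mem[0x04]=0x5c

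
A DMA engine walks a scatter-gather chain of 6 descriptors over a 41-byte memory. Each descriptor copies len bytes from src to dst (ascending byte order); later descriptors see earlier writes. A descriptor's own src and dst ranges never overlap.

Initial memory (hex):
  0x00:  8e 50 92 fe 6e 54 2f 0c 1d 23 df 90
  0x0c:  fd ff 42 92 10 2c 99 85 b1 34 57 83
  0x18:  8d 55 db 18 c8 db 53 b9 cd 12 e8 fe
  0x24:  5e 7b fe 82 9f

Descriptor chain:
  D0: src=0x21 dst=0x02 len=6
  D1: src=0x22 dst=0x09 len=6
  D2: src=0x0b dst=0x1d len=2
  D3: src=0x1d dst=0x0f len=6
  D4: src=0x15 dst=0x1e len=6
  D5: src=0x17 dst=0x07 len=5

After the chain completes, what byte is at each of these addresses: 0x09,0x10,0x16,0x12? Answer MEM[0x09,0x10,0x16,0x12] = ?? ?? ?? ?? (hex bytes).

MEM[0x09,0x10,0x16,0x12] = 55 7b 57 cd

D0: mem[0x02..0x07] <- [12 e8 fe 5e 7b fe]
D1: mem[0x09..0x0e] <- [e8 fe 5e 7b fe 82]
D2: mem[0x1d..0x1e] <- [5e 7b]
D3: mem[0x0f..0x14] <- [5e 7b b9 cd 12 e8]
D4: mem[0x1e..0x23] <- [34 57 83 8d 55 db]
D5: mem[0x07..0x0b] <- [83 8d 55 db 18]
query mem[0x09]=0x55, mem[0x10]=0x7b, mem[0x16]=0x57, mem[0x12]=0xcd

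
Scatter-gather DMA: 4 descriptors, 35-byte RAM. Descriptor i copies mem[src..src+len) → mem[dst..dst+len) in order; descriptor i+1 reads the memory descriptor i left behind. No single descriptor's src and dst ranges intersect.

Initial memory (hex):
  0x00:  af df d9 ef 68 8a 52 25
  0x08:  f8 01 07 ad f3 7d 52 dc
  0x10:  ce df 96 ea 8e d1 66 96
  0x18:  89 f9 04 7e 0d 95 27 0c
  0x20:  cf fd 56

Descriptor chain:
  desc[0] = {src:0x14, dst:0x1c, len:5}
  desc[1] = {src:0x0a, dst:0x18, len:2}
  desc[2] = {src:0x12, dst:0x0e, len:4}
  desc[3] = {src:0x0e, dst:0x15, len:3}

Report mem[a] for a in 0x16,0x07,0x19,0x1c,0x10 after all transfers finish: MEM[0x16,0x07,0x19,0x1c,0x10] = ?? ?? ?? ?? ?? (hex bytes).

MEM[0x16,0x07,0x19,0x1c,0x10] = ea 25 ad 8e 8e

D0: mem[0x1c..0x20] <- [8e d1 66 96 89]
D1: mem[0x18..0x19] <- [07 ad]
D2: mem[0x0e..0x11] <- [96 ea 8e d1]
D3: mem[0x15..0x17] <- [96 ea 8e]
query mem[0x16]=0xea, mem[0x07]=0x25, mem[0x19]=0xad, mem[0x1c]=0x8e, mem[0x10]=0x8e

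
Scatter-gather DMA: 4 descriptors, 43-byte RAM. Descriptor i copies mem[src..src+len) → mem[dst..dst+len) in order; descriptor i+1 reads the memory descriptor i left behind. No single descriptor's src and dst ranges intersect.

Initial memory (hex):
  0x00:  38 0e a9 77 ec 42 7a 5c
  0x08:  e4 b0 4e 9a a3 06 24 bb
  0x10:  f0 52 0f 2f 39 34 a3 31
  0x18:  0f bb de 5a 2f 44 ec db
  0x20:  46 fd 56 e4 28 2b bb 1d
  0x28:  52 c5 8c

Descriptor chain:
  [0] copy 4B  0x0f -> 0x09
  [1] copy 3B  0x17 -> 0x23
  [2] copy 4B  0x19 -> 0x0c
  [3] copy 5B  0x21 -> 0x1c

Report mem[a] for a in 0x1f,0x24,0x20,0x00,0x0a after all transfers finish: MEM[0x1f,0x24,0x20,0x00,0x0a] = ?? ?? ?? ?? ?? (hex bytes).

MEM[0x1f,0x24,0x20,0x00,0x0a] = 0f 0f bb 38 f0

  after D0: wrote 4B at 0x09 = bbf0520f
  after D1: wrote 3B at 0x23 = 310fbb
  after D2: wrote 4B at 0x0c = bbde5a2f
  after D3: wrote 5B at 0x1c = fd56310fbb
query mem[0x1f]=0x0f, mem[0x24]=0x0f, mem[0x20]=0xbb, mem[0x00]=0x38, mem[0x0a]=0xf0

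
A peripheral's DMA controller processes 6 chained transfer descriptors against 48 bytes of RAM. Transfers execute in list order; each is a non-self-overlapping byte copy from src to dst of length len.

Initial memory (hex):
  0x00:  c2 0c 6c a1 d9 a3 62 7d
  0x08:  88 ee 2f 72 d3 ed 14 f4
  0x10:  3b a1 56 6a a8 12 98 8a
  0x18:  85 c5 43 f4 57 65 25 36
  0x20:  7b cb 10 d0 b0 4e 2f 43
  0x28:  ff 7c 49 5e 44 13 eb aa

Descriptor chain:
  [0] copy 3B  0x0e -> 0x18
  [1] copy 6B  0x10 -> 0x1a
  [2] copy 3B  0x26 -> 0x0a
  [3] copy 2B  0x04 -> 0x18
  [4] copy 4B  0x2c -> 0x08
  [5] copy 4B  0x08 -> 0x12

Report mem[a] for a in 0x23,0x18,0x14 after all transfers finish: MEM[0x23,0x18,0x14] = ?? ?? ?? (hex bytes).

MEM[0x23,0x18,0x14] = d0 d9 eb

#0 dst[0x18+3] := {0x14,0xf4,0x3b}
#1 dst[0x1a+6] := {0x3b,0xa1,0x56,0x6a,0xa8,0x12}
#2 dst[0x0a+3] := {0x2f,0x43,0xff}
#3 dst[0x18+2] := {0xd9,0xa3}
#4 dst[0x08+4] := {0x44,0x13,0xeb,0xaa}
#5 dst[0x12+4] := {0x44,0x13,0xeb,0xaa}
query mem[0x23]=0xd0, mem[0x18]=0xd9, mem[0x14]=0xeb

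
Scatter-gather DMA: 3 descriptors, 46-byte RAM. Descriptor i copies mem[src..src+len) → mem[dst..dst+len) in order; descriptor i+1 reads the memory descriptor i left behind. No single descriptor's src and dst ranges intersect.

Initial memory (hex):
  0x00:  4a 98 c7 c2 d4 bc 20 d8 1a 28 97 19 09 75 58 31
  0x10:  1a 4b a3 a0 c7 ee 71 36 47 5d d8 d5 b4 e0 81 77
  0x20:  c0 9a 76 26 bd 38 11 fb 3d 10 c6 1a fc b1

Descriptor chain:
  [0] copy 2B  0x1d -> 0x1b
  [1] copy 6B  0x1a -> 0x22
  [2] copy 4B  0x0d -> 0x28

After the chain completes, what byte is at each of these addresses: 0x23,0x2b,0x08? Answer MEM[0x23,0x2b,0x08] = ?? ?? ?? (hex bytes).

MEM[0x23,0x2b,0x08] = e0 1a 1a

  after D0: wrote 2B at 0x1b = e081
  after D1: wrote 6B at 0x22 = d8e081e08177
  after D2: wrote 4B at 0x28 = 7558311a
query mem[0x23]=0xe0, mem[0x2b]=0x1a, mem[0x08]=0x1a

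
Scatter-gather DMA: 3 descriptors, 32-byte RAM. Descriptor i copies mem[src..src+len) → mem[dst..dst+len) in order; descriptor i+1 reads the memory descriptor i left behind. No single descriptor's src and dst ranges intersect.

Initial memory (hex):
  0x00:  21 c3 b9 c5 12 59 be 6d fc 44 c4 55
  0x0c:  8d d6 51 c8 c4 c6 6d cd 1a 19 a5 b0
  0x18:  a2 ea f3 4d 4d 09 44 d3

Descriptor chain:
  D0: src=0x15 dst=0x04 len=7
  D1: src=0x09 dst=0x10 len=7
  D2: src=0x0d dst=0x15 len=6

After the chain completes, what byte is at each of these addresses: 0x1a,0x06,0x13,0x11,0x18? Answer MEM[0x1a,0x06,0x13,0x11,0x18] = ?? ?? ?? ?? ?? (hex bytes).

MEM[0x1a,0x06,0x13,0x11,0x18] = 55 b0 8d 4d f3

[0] 0x15->0x04 len=7 : 19 a5 b0 a2 ea f3 4d
[1] 0x09->0x10 len=7 : f3 4d 55 8d d6 51 c8
[2] 0x0d->0x15 len=6 : d6 51 c8 f3 4d 55
query mem[0x1a]=0x55, mem[0x06]=0xb0, mem[0x13]=0x8d, mem[0x11]=0x4d, mem[0x18]=0xf3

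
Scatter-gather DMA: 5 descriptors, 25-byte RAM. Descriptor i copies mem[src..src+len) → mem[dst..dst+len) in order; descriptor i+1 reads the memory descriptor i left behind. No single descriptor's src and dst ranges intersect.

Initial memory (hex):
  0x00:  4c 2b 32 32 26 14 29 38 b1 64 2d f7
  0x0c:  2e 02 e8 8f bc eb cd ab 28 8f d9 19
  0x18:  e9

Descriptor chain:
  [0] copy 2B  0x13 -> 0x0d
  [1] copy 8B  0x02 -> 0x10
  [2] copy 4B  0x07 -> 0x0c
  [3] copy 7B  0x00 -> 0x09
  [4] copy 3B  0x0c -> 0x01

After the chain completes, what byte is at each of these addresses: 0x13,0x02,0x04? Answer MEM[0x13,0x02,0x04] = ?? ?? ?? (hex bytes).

#0 dst[0x0d+2] := {0xab,0x28}
#1 dst[0x10+8] := {0x32,0x32,0x26,0x14,0x29,0x38,0xb1,0x64}
#2 dst[0x0c+4] := {0x38,0xb1,0x64,0x2d}
#3 dst[0x09+7] := {0x4c,0x2b,0x32,0x32,0x26,0x14,0x29}
#4 dst[0x01+3] := {0x32,0x26,0x14}
query mem[0x13]=0x14, mem[0x02]=0x26, mem[0x04]=0x26

MEM[0x13,0x02,0x04] = 14 26 26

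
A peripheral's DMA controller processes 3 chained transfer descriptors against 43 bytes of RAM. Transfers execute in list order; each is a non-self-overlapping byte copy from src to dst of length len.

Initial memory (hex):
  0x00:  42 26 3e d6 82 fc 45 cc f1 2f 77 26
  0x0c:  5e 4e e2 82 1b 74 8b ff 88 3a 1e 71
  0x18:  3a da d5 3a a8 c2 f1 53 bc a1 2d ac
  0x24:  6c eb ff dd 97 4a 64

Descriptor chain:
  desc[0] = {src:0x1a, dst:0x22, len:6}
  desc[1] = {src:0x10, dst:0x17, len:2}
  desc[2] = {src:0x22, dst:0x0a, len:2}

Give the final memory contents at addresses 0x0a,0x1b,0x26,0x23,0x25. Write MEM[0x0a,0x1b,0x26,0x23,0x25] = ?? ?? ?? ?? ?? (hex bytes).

MEM[0x0a,0x1b,0x26,0x23,0x25] = d5 3a f1 3a c2

#0 dst[0x22+6] := {0xd5,0x3a,0xa8,0xc2,0xf1,0x53}
#1 dst[0x17+2] := {0x1b,0x74}
#2 dst[0x0a+2] := {0xd5,0x3a}
query mem[0x0a]=0xd5, mem[0x1b]=0x3a, mem[0x26]=0xf1, mem[0x23]=0x3a, mem[0x25]=0xc2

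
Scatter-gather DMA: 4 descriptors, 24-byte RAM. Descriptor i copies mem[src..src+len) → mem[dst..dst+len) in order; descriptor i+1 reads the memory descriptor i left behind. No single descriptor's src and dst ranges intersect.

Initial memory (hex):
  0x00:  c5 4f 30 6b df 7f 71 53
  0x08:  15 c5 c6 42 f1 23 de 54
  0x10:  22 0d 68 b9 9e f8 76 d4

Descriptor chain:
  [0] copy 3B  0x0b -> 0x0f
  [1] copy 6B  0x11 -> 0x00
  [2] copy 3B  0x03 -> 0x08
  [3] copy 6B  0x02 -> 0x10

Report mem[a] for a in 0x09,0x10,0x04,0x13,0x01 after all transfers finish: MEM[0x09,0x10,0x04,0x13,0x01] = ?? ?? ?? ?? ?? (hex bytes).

  after D0: wrote 3B at 0x0f = 42f123
  after D1: wrote 6B at 0x00 = 2368b99ef876
  after D2: wrote 3B at 0x08 = 9ef876
  after D3: wrote 6B at 0x10 = b99ef8767153
query mem[0x09]=0xf8, mem[0x10]=0xb9, mem[0x04]=0xf8, mem[0x13]=0x76, mem[0x01]=0x68

MEM[0x09,0x10,0x04,0x13,0x01] = f8 b9 f8 76 68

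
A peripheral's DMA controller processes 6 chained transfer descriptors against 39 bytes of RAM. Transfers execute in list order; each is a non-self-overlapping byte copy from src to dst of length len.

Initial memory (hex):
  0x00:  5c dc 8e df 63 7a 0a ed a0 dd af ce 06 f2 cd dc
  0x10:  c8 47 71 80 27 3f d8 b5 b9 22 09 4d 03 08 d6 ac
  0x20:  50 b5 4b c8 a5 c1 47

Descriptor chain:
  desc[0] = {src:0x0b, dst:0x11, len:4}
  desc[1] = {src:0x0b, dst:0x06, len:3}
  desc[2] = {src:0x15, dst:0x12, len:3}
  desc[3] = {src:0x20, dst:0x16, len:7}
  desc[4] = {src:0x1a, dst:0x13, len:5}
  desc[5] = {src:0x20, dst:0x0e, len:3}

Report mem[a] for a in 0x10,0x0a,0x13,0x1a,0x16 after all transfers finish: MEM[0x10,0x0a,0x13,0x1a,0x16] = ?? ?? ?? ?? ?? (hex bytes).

MEM[0x10,0x0a,0x13,0x1a,0x16] = 4b af a5 a5 08

[0] 0x0b->0x11 len=4 : ce 06 f2 cd
[1] 0x0b->0x06 len=3 : ce 06 f2
[2] 0x15->0x12 len=3 : 3f d8 b5
[3] 0x20->0x16 len=7 : 50 b5 4b c8 a5 c1 47
[4] 0x1a->0x13 len=5 : a5 c1 47 08 d6
[5] 0x20->0x0e len=3 : 50 b5 4b
query mem[0x10]=0x4b, mem[0x0a]=0xaf, mem[0x13]=0xa5, mem[0x1a]=0xa5, mem[0x16]=0x08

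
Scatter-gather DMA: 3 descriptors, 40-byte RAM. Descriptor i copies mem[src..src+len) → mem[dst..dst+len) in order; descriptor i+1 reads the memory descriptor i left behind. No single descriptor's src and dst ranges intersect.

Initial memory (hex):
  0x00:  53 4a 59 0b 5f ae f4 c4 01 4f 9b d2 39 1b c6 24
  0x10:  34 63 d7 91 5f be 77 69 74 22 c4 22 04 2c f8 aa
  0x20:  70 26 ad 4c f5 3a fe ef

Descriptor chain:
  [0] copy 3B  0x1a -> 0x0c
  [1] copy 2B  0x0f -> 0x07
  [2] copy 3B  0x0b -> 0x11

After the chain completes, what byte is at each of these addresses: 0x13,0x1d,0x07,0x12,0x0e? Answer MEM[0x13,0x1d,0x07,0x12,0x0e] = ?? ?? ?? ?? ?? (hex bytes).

MEM[0x13,0x1d,0x07,0x12,0x0e] = 22 2c 24 c4 04

#0 dst[0x0c+3] := {0xc4,0x22,0x04}
#1 dst[0x07+2] := {0x24,0x34}
#2 dst[0x11+3] := {0xd2,0xc4,0x22}
query mem[0x13]=0x22, mem[0x1d]=0x2c, mem[0x07]=0x24, mem[0x12]=0xc4, mem[0x0e]=0x04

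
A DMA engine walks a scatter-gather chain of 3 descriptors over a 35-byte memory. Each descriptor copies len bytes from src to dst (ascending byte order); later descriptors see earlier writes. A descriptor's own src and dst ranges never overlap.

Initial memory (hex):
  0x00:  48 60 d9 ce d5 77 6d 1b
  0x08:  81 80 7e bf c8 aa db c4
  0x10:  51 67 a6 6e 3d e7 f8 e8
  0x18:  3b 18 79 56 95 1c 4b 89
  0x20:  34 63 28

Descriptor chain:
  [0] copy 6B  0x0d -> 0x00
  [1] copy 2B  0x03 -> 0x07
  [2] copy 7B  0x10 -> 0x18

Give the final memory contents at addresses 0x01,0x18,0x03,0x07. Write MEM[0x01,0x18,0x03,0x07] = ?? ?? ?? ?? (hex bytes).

MEM[0x01,0x18,0x03,0x07] = db 51 51 51

#0 dst[0x00+6] := {0xaa,0xdb,0xc4,0x51,0x67,0xa6}
#1 dst[0x07+2] := {0x51,0x67}
#2 dst[0x18+7] := {0x51,0x67,0xa6,0x6e,0x3d,0xe7,0xf8}
query mem[0x01]=0xdb, mem[0x18]=0x51, mem[0x03]=0x51, mem[0x07]=0x51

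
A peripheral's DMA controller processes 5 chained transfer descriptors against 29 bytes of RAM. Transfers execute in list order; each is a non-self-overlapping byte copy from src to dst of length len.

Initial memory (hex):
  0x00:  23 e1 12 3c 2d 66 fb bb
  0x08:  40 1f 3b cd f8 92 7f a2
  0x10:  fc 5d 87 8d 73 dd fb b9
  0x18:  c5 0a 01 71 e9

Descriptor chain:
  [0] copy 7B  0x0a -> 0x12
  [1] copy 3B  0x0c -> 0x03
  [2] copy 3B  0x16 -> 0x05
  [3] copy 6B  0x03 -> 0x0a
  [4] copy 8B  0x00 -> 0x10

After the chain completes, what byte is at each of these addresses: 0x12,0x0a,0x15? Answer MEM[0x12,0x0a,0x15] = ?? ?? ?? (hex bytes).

MEM[0x12,0x0a,0x15] = 12 f8 7f

  after D0: wrote 7B at 0x12 = 3bcdf8927fa2fc
  after D1: wrote 3B at 0x03 = f8927f
  after D2: wrote 3B at 0x05 = 7fa2fc
  after D3: wrote 6B at 0x0a = f8927fa2fc40
  after D4: wrote 8B at 0x10 = 23e112f8927fa2fc
query mem[0x12]=0x12, mem[0x0a]=0xf8, mem[0x15]=0x7f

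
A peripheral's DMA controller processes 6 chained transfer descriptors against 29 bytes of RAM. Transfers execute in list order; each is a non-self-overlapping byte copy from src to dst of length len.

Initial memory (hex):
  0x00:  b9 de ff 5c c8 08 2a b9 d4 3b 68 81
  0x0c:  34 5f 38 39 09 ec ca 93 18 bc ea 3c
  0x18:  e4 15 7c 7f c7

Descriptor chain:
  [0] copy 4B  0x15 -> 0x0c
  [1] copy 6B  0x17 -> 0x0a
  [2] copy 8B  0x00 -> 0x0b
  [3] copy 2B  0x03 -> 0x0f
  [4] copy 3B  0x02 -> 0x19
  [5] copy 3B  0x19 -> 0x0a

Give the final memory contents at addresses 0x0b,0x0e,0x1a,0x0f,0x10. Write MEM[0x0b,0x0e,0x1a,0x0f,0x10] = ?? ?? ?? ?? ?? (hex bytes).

D0: mem[0x0c..0x0f] <- [bc ea 3c e4]
D1: mem[0x0a..0x0f] <- [3c e4 15 7c 7f c7]
D2: mem[0x0b..0x12] <- [b9 de ff 5c c8 08 2a b9]
D3: mem[0x0f..0x10] <- [5c c8]
D4: mem[0x19..0x1b] <- [ff 5c c8]
D5: mem[0x0a..0x0c] <- [ff 5c c8]
query mem[0x0b]=0x5c, mem[0x0e]=0x5c, mem[0x1a]=0x5c, mem[0x0f]=0x5c, mem[0x10]=0xc8

MEM[0x0b,0x0e,0x1a,0x0f,0x10] = 5c 5c 5c 5c c8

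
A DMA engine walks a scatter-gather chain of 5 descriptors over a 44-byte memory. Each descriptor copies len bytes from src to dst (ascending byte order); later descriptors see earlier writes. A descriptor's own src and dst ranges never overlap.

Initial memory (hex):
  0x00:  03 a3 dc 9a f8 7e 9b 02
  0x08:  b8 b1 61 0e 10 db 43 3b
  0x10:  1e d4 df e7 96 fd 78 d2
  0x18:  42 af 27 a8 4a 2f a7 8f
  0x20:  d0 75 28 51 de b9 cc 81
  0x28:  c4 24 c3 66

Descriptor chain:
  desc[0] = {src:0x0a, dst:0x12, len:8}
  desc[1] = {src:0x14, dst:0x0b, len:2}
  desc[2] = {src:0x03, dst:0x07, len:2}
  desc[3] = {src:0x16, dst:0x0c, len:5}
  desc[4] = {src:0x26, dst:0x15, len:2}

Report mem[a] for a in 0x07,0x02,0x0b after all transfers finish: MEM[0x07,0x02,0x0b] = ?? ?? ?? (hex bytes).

#0 dst[0x12+8] := {0x61,0x0e,0x10,0xdb,0x43,0x3b,0x1e,0xd4}
#1 dst[0x0b+2] := {0x10,0xdb}
#2 dst[0x07+2] := {0x9a,0xf8}
#3 dst[0x0c+5] := {0x43,0x3b,0x1e,0xd4,0x27}
#4 dst[0x15+2] := {0xcc,0x81}
query mem[0x07]=0x9a, mem[0x02]=0xdc, mem[0x0b]=0x10

MEM[0x07,0x02,0x0b] = 9a dc 10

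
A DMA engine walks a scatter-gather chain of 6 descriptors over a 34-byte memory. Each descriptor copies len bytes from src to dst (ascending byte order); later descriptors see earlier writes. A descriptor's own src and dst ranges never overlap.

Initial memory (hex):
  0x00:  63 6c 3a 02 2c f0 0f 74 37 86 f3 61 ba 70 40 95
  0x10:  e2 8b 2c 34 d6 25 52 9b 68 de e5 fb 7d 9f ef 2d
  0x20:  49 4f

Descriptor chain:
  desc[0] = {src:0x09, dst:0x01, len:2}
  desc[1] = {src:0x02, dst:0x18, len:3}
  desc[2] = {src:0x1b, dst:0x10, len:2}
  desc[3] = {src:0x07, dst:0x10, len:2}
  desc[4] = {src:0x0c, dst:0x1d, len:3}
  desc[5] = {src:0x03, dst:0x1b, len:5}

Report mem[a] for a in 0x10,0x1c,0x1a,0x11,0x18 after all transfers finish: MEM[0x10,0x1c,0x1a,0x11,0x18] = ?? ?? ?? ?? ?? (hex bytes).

MEM[0x10,0x1c,0x1a,0x11,0x18] = 74 2c 2c 37 f3

#0 dst[0x01+2] := {0x86,0xf3}
#1 dst[0x18+3] := {0xf3,0x02,0x2c}
#2 dst[0x10+2] := {0xfb,0x7d}
#3 dst[0x10+2] := {0x74,0x37}
#4 dst[0x1d+3] := {0xba,0x70,0x40}
#5 dst[0x1b+5] := {0x02,0x2c,0xf0,0x0f,0x74}
query mem[0x10]=0x74, mem[0x1c]=0x2c, mem[0x1a]=0x2c, mem[0x11]=0x37, mem[0x18]=0xf3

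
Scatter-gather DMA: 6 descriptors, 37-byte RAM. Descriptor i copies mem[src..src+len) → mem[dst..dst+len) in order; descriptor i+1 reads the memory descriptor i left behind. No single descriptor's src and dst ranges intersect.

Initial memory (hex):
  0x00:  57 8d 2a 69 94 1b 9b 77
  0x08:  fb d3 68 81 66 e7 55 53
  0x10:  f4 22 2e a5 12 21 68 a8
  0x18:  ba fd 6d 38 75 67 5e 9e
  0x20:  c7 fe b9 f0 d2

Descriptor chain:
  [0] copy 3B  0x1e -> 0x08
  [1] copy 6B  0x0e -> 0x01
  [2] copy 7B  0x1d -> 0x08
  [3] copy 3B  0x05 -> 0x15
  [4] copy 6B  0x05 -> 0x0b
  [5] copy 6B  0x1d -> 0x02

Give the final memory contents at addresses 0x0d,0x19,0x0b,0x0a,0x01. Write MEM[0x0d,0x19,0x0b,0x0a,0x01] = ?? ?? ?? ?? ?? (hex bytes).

MEM[0x0d,0x19,0x0b,0x0a,0x01] = 77 fd 2e 9e 55

[0] 0x1e->0x08 len=3 : 5e 9e c7
[1] 0x0e->0x01 len=6 : 55 53 f4 22 2e a5
[2] 0x1d->0x08 len=7 : 67 5e 9e c7 fe b9 f0
[3] 0x05->0x15 len=3 : 2e a5 77
[4] 0x05->0x0b len=6 : 2e a5 77 67 5e 9e
[5] 0x1d->0x02 len=6 : 67 5e 9e c7 fe b9
query mem[0x0d]=0x77, mem[0x19]=0xfd, mem[0x0b]=0x2e, mem[0x0a]=0x9e, mem[0x01]=0x55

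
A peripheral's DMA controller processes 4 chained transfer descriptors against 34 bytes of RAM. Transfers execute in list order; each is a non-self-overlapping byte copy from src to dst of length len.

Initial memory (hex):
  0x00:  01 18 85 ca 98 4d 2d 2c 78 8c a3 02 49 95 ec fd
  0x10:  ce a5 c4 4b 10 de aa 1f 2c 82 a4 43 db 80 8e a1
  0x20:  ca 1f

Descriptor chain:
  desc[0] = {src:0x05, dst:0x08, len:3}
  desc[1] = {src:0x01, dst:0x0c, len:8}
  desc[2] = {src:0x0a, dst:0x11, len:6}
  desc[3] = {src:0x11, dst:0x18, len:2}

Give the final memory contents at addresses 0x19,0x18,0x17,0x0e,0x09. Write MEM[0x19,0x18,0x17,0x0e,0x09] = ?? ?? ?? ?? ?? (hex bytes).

#0 dst[0x08+3] := {0x4d,0x2d,0x2c}
#1 dst[0x0c+8] := {0x18,0x85,0xca,0x98,0x4d,0x2d,0x2c,0x4d}
#2 dst[0x11+6] := {0x2c,0x02,0x18,0x85,0xca,0x98}
#3 dst[0x18+2] := {0x2c,0x02}
query mem[0x19]=0x02, mem[0x18]=0x2c, mem[0x17]=0x1f, mem[0x0e]=0xca, mem[0x09]=0x2d

MEM[0x19,0x18,0x17,0x0e,0x09] = 02 2c 1f ca 2d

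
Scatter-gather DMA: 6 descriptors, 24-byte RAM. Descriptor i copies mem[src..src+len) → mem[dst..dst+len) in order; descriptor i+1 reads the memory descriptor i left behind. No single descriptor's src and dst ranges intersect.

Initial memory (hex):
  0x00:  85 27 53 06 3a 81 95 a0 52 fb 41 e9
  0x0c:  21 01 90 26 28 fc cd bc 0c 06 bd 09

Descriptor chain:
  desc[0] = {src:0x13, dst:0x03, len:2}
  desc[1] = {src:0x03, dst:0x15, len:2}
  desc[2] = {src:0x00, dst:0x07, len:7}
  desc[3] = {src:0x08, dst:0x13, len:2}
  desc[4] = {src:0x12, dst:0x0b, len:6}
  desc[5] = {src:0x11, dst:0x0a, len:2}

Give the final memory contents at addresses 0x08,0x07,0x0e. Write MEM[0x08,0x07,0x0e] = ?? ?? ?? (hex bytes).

MEM[0x08,0x07,0x0e] = 27 85 bc

[0] 0x13->0x03 len=2 : bc 0c
[1] 0x03->0x15 len=2 : bc 0c
[2] 0x00->0x07 len=7 : 85 27 53 bc 0c 81 95
[3] 0x08->0x13 len=2 : 27 53
[4] 0x12->0x0b len=6 : cd 27 53 bc 0c 09
[5] 0x11->0x0a len=2 : fc cd
query mem[0x08]=0x27, mem[0x07]=0x85, mem[0x0e]=0xbc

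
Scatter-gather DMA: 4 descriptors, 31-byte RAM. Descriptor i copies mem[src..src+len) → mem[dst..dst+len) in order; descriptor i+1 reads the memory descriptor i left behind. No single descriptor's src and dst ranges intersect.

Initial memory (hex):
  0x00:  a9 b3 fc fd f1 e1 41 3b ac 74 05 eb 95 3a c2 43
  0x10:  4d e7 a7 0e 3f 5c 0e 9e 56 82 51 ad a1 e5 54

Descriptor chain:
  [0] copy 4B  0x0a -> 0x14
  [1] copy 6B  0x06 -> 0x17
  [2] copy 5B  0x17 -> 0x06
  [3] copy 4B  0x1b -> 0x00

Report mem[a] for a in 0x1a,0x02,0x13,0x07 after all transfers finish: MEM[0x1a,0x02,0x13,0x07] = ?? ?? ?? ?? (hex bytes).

MEM[0x1a,0x02,0x13,0x07] = 74 e5 0e 3b

  after D0: wrote 4B at 0x14 = 05eb953a
  after D1: wrote 6B at 0x17 = 413bac7405eb
  after D2: wrote 5B at 0x06 = 413bac7405
  after D3: wrote 4B at 0x00 = 05ebe554
query mem[0x1a]=0x74, mem[0x02]=0xe5, mem[0x13]=0x0e, mem[0x07]=0x3b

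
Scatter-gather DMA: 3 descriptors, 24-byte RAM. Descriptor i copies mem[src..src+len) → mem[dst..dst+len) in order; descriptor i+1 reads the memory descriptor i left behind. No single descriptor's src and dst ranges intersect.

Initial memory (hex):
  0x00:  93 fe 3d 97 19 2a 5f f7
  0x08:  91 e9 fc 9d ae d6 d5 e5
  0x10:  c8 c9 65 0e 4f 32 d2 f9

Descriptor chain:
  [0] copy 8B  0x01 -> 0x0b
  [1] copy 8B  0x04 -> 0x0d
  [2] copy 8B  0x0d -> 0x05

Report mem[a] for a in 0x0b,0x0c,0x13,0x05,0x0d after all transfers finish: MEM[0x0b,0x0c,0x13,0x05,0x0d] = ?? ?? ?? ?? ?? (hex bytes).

  after D0: wrote 8B at 0x0b = fe3d97192a5ff791
  after D1: wrote 8B at 0x0d = 192a5ff791e9fcfe
  after D2: wrote 8B at 0x05 = 192a5ff791e9fcfe
query mem[0x0b]=0xfc, mem[0x0c]=0xfe, mem[0x13]=0xfc, mem[0x05]=0x19, mem[0x0d]=0x19

MEM[0x0b,0x0c,0x13,0x05,0x0d] = fc fe fc 19 19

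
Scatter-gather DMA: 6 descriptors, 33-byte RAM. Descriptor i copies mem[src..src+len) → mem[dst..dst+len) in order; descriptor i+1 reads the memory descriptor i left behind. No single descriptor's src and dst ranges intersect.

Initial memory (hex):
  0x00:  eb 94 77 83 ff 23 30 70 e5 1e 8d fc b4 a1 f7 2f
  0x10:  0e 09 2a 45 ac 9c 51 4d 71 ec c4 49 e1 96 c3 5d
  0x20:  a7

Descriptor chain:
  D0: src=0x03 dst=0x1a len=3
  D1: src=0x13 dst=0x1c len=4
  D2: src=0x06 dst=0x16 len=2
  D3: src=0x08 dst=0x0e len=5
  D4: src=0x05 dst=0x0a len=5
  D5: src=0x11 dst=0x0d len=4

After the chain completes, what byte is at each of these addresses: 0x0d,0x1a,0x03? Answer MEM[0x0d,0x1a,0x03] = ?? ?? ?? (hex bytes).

MEM[0x0d,0x1a,0x03] = fc 83 83

D0: mem[0x1a..0x1c] <- [83 ff 23]
D1: mem[0x1c..0x1f] <- [45 ac 9c 51]
D2: mem[0x16..0x17] <- [30 70]
D3: mem[0x0e..0x12] <- [e5 1e 8d fc b4]
D4: mem[0x0a..0x0e] <- [23 30 70 e5 1e]
D5: mem[0x0d..0x10] <- [fc b4 45 ac]
query mem[0x0d]=0xfc, mem[0x1a]=0x83, mem[0x03]=0x83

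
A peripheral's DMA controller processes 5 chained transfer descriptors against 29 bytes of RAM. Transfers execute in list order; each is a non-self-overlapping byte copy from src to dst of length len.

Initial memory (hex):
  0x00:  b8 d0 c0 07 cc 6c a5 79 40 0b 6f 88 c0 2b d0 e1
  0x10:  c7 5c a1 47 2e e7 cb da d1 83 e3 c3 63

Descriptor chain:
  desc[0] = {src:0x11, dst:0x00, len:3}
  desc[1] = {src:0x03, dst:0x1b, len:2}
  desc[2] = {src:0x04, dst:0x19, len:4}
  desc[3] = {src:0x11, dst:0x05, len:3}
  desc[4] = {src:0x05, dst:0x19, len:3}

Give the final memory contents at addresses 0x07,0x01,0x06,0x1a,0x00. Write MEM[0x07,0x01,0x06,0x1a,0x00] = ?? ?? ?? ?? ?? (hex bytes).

MEM[0x07,0x01,0x06,0x1a,0x00] = 47 a1 a1 a1 5c

#0 dst[0x00+3] := {0x5c,0xa1,0x47}
#1 dst[0x1b+2] := {0x07,0xcc}
#2 dst[0x19+4] := {0xcc,0x6c,0xa5,0x79}
#3 dst[0x05+3] := {0x5c,0xa1,0x47}
#4 dst[0x19+3] := {0x5c,0xa1,0x47}
query mem[0x07]=0x47, mem[0x01]=0xa1, mem[0x06]=0xa1, mem[0x1a]=0xa1, mem[0x00]=0x5c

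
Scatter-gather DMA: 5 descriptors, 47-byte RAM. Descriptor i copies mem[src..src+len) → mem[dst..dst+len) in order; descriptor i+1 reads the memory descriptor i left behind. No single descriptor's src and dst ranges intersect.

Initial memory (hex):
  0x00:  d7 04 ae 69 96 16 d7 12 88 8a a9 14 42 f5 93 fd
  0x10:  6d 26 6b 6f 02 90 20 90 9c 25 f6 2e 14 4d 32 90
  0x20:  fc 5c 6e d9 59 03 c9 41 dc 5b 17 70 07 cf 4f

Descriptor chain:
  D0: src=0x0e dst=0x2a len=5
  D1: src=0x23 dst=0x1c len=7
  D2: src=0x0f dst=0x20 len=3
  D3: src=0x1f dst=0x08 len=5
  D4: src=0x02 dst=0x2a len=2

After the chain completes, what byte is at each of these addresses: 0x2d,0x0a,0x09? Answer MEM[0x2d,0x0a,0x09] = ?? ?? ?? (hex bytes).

  after D0: wrote 5B at 0x2a = 93fd6d266b
  after D1: wrote 7B at 0x1c = d95903c941dc5b
  after D2: wrote 3B at 0x20 = fd6d26
  after D3: wrote 5B at 0x08 = c9fd6d26d9
  after D4: wrote 2B at 0x2a = ae69
query mem[0x2d]=0x26, mem[0x0a]=0x6d, mem[0x09]=0xfd

MEM[0x2d,0x0a,0x09] = 26 6d fd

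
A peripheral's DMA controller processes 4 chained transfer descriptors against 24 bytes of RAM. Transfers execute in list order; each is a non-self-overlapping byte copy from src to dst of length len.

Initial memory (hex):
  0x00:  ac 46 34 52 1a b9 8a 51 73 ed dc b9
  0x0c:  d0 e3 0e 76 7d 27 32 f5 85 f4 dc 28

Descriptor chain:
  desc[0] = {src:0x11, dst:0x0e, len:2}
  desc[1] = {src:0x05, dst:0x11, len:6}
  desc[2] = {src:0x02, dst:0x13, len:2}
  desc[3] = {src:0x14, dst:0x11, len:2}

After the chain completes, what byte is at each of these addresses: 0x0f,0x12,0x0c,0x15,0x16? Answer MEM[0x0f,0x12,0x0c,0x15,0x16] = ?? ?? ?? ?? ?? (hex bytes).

D0: mem[0x0e..0x0f] <- [27 32]
D1: mem[0x11..0x16] <- [b9 8a 51 73 ed dc]
D2: mem[0x13..0x14] <- [34 52]
D3: mem[0x11..0x12] <- [52 ed]
query mem[0x0f]=0x32, mem[0x12]=0xed, mem[0x0c]=0xd0, mem[0x15]=0xed, mem[0x16]=0xdc

MEM[0x0f,0x12,0x0c,0x15,0x16] = 32 ed d0 ed dc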